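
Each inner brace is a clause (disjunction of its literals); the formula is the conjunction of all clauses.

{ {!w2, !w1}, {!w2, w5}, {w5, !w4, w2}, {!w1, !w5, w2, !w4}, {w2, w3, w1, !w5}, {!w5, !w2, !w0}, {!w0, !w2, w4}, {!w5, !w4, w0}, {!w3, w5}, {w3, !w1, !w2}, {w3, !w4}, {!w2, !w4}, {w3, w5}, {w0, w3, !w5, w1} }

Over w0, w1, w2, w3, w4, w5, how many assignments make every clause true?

There are 2^6 = 64 truth assignments over (w0, w1, w2, w3, w4, w5).
Split on w0. With w0 = true, the clauses containing w0 are satisfied and !w0 drops from the rest; 4 of the 2^5 = 32 assignments to the other variables satisfy what remains.
With w0 = false, by the same count on the reduced clause set, 4 assignments work.
(One model: w0=F, w1=F, w2=F, w3=T, w4=F, w5=T.)
Total: 4 + 4 = 8.

8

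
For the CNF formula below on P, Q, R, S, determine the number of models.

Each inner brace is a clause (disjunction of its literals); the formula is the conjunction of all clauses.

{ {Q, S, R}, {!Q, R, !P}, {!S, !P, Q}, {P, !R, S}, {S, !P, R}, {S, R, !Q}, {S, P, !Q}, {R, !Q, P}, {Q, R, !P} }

6

There are 2^4 = 16 truth assignments over (P, Q, R, S).
Check each against the 9 clauses (columns in the order P, Q, R, S):
  F F F F  ✗ fails (Q || S || R)
  F F F T  ✓ satisfies all
  F F T F  ✗ fails (P || !R || S)
  F F T T  ✓ satisfies all
  F T F F  ✗ fails (S || R || !Q)
  F T F T  ✗ fails (R || !Q || P)
  F T T F  ✗ fails (P || !R || S)
  F T T T  ✓ satisfies all
  T F F F  ✗ fails (Q || S || R)
  T F F T  ✗ fails (!S || !P || Q)
  T F T F  ✓ satisfies all
  T F T T  ✗ fails (!S || !P || Q)
  T T F F  ✗ fails (!Q || R || !P)
  T T F T  ✗ fails (!Q || R || !P)
  T T T F  ✓ satisfies all
  T T T T  ✓ satisfies all
6 of the 16 rows are models.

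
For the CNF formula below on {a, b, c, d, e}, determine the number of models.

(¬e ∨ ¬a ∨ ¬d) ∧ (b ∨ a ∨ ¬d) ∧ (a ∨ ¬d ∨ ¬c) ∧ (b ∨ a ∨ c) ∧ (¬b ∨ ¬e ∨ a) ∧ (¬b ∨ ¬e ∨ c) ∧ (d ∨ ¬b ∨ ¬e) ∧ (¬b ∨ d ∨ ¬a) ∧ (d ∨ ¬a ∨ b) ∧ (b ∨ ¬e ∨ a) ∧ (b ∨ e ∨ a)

There are 2^5 = 32 truth assignments over (a, b, c, d, e).
Split on c. With c = True, the clauses containing c are satisfied and ¬c drops from the rest; 3 of the 2^4 = 16 assignments to the other variables satisfy what remains.
With c = False, by the same count on the reduced clause set, 4 assignments work.
Total: 3 + 4 = 7.

7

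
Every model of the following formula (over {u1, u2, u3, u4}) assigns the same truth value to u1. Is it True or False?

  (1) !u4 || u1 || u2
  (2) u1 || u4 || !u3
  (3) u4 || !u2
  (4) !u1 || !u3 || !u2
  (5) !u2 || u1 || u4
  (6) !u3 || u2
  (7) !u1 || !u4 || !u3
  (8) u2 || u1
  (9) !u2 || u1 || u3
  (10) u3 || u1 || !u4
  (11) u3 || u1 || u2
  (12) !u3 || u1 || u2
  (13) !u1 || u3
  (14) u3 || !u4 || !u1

Suppose u1 = true.
The clause (u3) is unit, so u3 = true.
The clause (!u2) is unit, so u2 = false.
That conflicts with the unit clause (u2).
So every satisfying assignment has u1 = False.

False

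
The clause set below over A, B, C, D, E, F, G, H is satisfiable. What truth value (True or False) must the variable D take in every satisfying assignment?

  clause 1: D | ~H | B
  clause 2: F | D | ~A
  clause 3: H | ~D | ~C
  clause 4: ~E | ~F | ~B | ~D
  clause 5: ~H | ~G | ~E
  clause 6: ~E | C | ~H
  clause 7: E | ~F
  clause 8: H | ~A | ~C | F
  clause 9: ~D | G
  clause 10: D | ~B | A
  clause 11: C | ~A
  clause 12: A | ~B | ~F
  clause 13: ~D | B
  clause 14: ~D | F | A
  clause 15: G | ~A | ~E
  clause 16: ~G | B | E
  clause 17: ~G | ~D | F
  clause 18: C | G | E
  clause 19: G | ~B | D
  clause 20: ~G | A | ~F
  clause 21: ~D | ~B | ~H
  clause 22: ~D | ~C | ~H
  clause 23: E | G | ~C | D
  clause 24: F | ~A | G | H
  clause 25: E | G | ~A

Suppose D = 1.
Unit clause (G) forces G = 1.
Unit clause (B) forces B = 1.
Unit clause (F) forces F = 1.
Unit clause (~E) forces E = 0.
But (E) is also a unit clause — contradiction.
So every satisfying assignment has D = False.

False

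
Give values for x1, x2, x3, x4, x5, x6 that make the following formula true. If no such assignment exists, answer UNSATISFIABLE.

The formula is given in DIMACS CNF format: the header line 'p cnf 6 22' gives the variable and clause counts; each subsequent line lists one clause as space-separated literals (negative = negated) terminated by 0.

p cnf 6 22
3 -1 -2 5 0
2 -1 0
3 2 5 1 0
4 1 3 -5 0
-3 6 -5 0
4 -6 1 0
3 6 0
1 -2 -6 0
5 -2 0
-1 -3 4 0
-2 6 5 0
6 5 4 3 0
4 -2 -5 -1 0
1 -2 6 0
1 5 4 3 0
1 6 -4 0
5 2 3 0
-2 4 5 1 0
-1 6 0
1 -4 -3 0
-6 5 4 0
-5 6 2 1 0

x1 ↦ True,  x2 ↦ True,  x3 ↦ False,  x4 ↦ True,  x5 ↦ True,  x6 ↦ True

Try x2 = True.
The clause (x5) is unit, so x5 = True.
Try x3 = False.
The clause (x6) is unit, so x6 = True.
The clause (x1) is unit, so x1 = True.
The clause (x4) is unit, so x4 = True.
Every clause now holds.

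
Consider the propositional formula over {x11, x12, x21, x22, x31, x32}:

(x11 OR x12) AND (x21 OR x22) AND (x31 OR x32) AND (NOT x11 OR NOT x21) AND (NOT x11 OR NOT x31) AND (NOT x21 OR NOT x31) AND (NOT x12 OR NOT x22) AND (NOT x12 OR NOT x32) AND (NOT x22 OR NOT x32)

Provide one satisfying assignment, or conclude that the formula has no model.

UNSATISFIABLE

Branch on x11: set x11 = true.
From the singleton clause (NOT x21), x21 = false.
From the singleton clause (x22), x22 = true.
From the singleton clause (NOT x31), x31 = false.
From the singleton clause (x32), x32 = true.
Now (NOT x32) is unsatisfied and unit — conflict.
So x11 must be the other value — set x11 = false.
From the singleton clause (x12), x12 = true.
From the singleton clause (NOT x22), x22 = false.
From the singleton clause (x21), x21 = true.
From the singleton clause (NOT x31), x31 = false.
From the singleton clause (x32), x32 = true.
Now (NOT x32) is unsatisfied and unit — conflict.
Both values of x11 lead to a conflict.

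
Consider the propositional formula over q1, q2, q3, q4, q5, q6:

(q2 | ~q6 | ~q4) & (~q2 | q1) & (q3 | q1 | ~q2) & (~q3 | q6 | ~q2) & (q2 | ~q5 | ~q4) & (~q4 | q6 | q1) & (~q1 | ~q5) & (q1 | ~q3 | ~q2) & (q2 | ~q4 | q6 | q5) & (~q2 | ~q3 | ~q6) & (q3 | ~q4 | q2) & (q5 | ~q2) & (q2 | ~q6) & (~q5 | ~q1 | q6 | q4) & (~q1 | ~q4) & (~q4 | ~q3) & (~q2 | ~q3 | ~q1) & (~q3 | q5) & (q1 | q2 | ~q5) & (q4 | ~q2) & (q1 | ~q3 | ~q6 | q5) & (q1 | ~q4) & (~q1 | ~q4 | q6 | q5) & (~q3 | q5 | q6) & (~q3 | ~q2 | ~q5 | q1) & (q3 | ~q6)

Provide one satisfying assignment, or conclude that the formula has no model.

q1: 0,  q2: 0,  q3: 0,  q4: 0,  q5: 0,  q6: 0

Case q2 = 0:
(~q6) alone gives q6 = 0.
Case q5 = 0:
(~q4) alone gives q4 = 0.
(~q3) alone gives q3 = 0.
Every clause is now satisfied; q1 is unconstrained.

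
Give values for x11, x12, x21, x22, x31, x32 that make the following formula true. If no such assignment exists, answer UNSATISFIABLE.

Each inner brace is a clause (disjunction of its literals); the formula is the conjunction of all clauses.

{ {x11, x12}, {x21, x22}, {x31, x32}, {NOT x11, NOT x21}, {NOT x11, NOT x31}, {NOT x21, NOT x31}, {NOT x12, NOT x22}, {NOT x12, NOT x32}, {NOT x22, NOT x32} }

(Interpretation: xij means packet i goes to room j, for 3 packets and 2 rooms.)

UNSATISFIABLE

Branch on x11: set x11 = true.
Unit clause (NOT x21) forces x21 = false.
Unit clause (x22) forces x22 = true.
Unit clause (NOT x31) forces x31 = false.
Unit clause (x32) forces x32 = true.
But (NOT x32) is also a unit clause — contradiction.
That branch fails; take x11 = false instead.
Unit clause (x12) forces x12 = true.
Unit clause (NOT x22) forces x22 = false.
Unit clause (x21) forces x21 = true.
Unit clause (NOT x31) forces x31 = false.
Unit clause (x32) forces x32 = true.
But (NOT x32) is also a unit clause — contradiction.
Either choice for x11 ends in contradiction.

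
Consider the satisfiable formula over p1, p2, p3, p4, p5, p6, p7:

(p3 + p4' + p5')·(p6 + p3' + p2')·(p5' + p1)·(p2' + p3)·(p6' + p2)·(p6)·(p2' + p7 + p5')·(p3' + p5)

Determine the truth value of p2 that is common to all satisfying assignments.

Suppose p2 = 0.
(p6') alone gives p6 = 0.
Now (p6) is unsatisfied and unit — conflict.
So every satisfying assignment has p2 = True.

True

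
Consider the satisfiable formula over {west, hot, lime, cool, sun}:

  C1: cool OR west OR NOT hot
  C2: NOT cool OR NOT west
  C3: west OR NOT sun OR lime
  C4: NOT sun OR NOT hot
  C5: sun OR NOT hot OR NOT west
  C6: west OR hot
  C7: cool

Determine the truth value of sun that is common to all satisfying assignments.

Suppose sun = true.
From the singleton clause (NOT hot), hot = false.
From the singleton clause (west), west = true.
From the singleton clause (NOT cool), cool = false.
But (cool) is also a unit clause — contradiction.
So every satisfying assignment has sun = False.

False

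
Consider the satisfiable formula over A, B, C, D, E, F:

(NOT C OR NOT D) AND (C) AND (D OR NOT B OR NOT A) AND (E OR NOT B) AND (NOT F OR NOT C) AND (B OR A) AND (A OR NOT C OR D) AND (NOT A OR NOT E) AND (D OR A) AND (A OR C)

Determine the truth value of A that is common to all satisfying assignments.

True

Suppose A = false.
(C) alone gives C = true.
(NOT D) alone gives D = false.
Now (D) is unsatisfied and unit — conflict.
So every satisfying assignment has A = True.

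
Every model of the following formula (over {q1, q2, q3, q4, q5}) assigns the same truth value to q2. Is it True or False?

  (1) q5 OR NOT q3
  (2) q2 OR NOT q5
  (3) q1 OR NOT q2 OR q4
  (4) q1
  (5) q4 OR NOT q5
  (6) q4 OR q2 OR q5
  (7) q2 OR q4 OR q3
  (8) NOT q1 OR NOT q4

Suppose q2 = false.
The clause (NOT q5) is unit, so q5 = false.
The clause (NOT q3) is unit, so q3 = false.
The clause (q1) is unit, so q1 = true.
The clause (q4) is unit, so q4 = true.
Now (NOT q4) is unsatisfied and unit — conflict.
So every satisfying assignment has q2 = True.

True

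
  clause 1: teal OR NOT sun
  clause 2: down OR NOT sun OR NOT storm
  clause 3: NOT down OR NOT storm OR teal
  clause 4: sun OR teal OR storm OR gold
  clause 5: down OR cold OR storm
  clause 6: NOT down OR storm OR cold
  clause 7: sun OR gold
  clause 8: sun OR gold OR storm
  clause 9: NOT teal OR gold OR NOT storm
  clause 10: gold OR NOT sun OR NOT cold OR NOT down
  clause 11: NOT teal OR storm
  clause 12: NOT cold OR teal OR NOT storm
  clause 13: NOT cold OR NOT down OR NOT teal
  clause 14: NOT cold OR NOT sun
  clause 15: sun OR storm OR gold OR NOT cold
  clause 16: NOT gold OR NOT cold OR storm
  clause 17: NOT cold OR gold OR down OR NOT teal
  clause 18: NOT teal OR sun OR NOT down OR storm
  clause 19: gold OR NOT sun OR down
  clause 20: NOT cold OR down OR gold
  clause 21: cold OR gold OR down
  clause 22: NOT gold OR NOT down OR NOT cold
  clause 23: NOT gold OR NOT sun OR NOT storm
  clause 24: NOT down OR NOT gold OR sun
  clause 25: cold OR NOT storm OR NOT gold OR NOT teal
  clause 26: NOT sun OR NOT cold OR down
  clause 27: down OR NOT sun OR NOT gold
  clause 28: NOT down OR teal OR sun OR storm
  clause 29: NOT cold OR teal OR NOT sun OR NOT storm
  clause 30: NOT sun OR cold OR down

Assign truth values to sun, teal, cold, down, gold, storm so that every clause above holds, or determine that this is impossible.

sun: false, teal: true, cold: true, down: false, gold: true, storm: true

Case teal = true:
From the singleton clause (storm), storm = true.
From the singleton clause (gold), gold = true.
From the singleton clause (NOT sun), sun = false.
From the singleton clause (NOT down), down = false.
From the singleton clause (cold), cold = true.
Every clause now holds.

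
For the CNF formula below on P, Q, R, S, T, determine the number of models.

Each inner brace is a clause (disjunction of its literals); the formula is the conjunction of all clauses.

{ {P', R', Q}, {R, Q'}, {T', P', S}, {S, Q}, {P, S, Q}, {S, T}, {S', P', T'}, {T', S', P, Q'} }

There are 2^5 = 32 truth assignments over (P, Q, R, S, T).
Split on R. With R = 1, the clauses containing R are satisfied and R' drops from the rest; 5 of the 2^4 = 16 assignments to the other variables satisfy what remains.
With R = 0, by the same count on the reduced clause set, 3 assignments work.
(One model: P=F, Q=F, R=F, S=T, T=F.)
Total: 5 + 3 = 8.

8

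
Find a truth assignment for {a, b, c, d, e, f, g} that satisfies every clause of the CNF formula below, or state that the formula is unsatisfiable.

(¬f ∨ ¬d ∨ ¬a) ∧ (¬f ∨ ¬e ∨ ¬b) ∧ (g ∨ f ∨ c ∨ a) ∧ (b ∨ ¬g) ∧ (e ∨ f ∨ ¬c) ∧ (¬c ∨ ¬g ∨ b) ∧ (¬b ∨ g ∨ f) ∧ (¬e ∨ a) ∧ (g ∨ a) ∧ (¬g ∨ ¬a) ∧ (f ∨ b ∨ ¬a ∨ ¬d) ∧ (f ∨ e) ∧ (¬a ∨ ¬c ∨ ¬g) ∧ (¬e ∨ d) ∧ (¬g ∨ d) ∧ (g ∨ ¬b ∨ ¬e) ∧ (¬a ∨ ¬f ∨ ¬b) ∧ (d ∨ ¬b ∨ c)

a: False, b: True, c: True, d: True, e: False, f: True, g: True

Case b = True:
Case f = True:
The clause (¬e) is unit, so e = False.
The clause (¬a) is unit, so a = False.
The clause (g) is unit, so g = True.
The clause (d) is unit, so d = True.
No clause remains; c is free.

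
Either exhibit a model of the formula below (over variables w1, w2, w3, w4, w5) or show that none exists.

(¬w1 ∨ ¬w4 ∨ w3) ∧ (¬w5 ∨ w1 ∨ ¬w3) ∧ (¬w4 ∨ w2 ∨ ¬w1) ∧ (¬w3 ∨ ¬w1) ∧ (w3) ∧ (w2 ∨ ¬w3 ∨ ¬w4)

w1: False,  w2: False,  w3: True,  w4: False,  w5: False

Unit clause (w3) forces w3 = True.
Unit clause (¬w1) forces w1 = False.
Unit clause (¬w5) forces w5 = False.
Case w2 = False:
Unit clause (¬w4) forces w4 = False.
This assignment satisfies each clause.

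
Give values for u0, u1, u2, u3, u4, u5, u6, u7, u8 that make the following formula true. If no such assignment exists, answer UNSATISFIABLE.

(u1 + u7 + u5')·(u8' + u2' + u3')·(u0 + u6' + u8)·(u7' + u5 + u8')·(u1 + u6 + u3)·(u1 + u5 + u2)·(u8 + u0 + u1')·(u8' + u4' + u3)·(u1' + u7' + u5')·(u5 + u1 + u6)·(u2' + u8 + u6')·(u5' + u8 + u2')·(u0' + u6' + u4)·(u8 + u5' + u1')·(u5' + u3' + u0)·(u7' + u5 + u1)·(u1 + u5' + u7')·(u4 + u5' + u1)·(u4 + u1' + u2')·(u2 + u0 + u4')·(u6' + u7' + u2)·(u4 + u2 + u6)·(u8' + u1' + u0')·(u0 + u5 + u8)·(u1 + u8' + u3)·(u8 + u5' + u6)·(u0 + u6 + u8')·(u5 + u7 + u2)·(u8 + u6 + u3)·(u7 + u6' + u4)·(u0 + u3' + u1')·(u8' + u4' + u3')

Suppose u1 = 1.
Suppose u8 = 0.
From the singleton clause (u0), u0 = 1.
From the singleton clause (u5'), u5 = 0.
Suppose u2 = 0.
From the singleton clause (u7), u7 = 1.
From the singleton clause (u6'), u6 = 0.
From the singleton clause (u4), u4 = 1.
From the singleton clause (u3), u3 = 1.
All clauses are satisfied.

u0 ↦ 1, u1 ↦ 1, u2 ↦ 0, u3 ↦ 1, u4 ↦ 1, u5 ↦ 0, u6 ↦ 0, u7 ↦ 1, u8 ↦ 0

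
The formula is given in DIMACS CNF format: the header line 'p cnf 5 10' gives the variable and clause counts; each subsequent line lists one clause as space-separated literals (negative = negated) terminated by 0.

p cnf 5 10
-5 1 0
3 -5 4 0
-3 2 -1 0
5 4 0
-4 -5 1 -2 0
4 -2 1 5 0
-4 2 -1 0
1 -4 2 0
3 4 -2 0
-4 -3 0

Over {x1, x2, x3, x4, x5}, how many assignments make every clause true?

There are 2^5 = 32 truth assignments over (x1, x2, x3, x4, x5).
Split on x4. With x4 = True, the clauses containing x4 are satisfied and ¬x4 drops from the rest; 3 of the 2^4 = 16 assignments to the other variables satisfy what remains.
With x4 = False, by the same count on the reduced clause set, 1 assignment works.
(One model: x1=F, x2=T, x3=F, x4=T, x5=F.)
Total: 3 + 1 = 4.

4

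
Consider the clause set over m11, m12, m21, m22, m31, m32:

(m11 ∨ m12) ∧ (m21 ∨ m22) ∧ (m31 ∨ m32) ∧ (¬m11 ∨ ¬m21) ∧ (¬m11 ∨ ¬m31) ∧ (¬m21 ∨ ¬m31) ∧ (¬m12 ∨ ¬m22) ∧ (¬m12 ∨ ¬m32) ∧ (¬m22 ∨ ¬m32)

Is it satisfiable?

No

Suppose m11 = True.
The clause (¬m21) is unit, so m21 = False.
The clause (m22) is unit, so m22 = True.
The clause (¬m31) is unit, so m31 = False.
The clause (m32) is unit, so m32 = True.
But (¬m32) is also a unit clause — contradiction.
That branch fails; take m11 = False instead.
The clause (m12) is unit, so m12 = True.
The clause (¬m22) is unit, so m22 = False.
The clause (m21) is unit, so m21 = True.
The clause (¬m31) is unit, so m31 = False.
The clause (m32) is unit, so m32 = True.
But (¬m32) is also a unit clause — contradiction.
Neither m11 = True nor m11 = False works.
No assignment satisfies every clause.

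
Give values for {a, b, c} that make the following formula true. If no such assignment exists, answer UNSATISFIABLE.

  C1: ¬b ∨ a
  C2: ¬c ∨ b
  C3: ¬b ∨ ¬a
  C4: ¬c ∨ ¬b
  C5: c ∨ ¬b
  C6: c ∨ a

Case b = False:
From the singleton clause (¬c), c = False.
From the singleton clause (a), a = True.
Every clause now holds.

a: True; b: False; c: False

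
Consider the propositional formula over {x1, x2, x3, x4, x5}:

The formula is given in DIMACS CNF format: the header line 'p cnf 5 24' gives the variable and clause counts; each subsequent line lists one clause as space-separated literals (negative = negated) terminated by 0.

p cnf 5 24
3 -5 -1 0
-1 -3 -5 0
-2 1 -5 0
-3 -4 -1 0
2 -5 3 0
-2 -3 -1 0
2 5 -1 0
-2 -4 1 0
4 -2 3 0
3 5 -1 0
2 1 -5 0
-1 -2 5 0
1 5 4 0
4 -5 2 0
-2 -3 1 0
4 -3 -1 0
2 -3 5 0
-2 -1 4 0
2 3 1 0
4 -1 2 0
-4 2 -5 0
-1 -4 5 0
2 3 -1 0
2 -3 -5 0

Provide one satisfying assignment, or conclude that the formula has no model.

Case x3 = True:
Case x1 = False:
The clause (¬x2) is unit, so x2 = False.
The clause (¬x5) is unit, so x5 = False.
But (x5) is also a unit clause — contradiction.
Backtrack on x1: now try x1 = True.
The clause (¬x5) is unit, so x5 = False.
The clause (¬x4) is unit, so x4 = False.
But (x4) is also a unit clause — contradiction.
Either choice for x1 ends in contradiction.
Backtrack on x3: now try x3 = False.
Case x5 = False:
The clause (¬x1) is unit, so x1 = False.
The clause (x4) is unit, so x4 = True.
The clause (¬x2) is unit, so x2 = False.
But (x2) is also a unit clause — contradiction.
Backtrack on x5: now try x5 = True.
The clause (¬x1) is unit, so x1 = False.
The clause (¬x2) is unit, so x2 = False.
But (x2) is also a unit clause — contradiction.
Either choice for x5 ends in contradiction.
Either choice for x3 ends in contradiction.

UNSATISFIABLE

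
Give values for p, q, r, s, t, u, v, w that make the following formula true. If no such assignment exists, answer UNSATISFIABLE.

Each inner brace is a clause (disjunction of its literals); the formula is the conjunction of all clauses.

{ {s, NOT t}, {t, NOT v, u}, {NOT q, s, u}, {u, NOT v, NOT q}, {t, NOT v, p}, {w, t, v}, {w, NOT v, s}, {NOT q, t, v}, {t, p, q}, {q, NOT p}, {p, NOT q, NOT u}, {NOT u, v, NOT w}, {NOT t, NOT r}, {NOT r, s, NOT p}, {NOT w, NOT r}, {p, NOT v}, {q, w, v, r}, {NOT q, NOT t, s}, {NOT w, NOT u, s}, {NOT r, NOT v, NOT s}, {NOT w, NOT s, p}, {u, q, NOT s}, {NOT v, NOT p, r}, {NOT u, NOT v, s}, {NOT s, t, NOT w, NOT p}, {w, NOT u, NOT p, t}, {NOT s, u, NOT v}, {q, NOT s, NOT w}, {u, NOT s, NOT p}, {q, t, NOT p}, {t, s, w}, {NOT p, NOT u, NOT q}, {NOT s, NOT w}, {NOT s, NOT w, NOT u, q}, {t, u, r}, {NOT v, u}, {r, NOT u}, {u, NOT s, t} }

p: false,  q: true,  r: false,  s: true,  t: true,  u: false,  v: false,  w: false

Branch on s: set s = true.
Unit clause (NOT w) forces w = false.
Branch on t: set t = true.
Unit clause (NOT r) forces r = false.
Unit clause (NOT u) forces u = false.
Unit clause (q) forces q = true.
Unit clause (NOT v) forces v = false.
Unit clause (NOT p) forces p = false.
All clauses are satisfied.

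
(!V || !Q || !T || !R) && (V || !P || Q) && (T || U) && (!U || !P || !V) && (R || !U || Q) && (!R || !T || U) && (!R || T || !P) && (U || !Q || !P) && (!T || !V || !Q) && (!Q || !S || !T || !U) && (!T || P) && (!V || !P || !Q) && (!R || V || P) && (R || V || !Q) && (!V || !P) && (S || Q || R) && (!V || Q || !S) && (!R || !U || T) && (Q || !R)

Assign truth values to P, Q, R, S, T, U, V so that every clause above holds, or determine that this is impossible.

P ↦ true,  Q ↦ true,  R ↦ true,  S ↦ false,  T ↦ true,  U ↦ true,  V ↦ false

Case T = true:
The clause (P) is unit, so P = true.
The clause (!V) is unit, so V = false.
The clause (Q) is unit, so Q = true.
The clause (U) is unit, so U = true.
The clause (!S) is unit, so S = false.
The clause (R) is unit, so R = true.
All clauses are satisfied.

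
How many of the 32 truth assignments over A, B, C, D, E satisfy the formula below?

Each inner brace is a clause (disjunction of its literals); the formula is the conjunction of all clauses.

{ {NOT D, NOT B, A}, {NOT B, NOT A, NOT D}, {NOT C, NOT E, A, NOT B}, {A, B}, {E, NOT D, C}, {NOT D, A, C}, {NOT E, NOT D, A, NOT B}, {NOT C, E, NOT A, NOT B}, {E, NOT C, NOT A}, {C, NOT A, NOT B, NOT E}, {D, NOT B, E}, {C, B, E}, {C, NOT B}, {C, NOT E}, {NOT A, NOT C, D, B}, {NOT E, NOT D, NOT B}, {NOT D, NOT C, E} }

There are 2^5 = 32 truth assignments over (A, B, C, D, E).
Split on E. With E = true, the clauses containing E are satisfied and NOT E drops from the rest; 2 of the 2^4 = 16 assignments to the other variables satisfy what remains.
With E = false, by the same count on the reduced clause set, 0 assignments work.
(One model: A=T, B=F, C=T, D=T, E=T.)
Total: 2 + 0 = 2.

2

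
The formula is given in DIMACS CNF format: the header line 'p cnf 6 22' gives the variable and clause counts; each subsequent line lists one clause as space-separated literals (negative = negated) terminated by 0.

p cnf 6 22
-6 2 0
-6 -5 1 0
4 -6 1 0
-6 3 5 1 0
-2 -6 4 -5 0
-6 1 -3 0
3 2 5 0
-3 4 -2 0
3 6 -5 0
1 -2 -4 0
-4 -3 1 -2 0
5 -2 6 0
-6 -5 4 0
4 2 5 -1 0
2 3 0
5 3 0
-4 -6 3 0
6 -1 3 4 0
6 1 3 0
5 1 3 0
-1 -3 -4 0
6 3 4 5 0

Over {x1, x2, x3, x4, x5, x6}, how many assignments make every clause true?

5

There are 2^6 = 64 truth assignments over (x1, x2, x3, x4, x5, x6).
Split on x3. With x3 = True, the clauses containing x3 are satisfied and ¬x3 drops from the rest; 5 of the 2^5 = 32 assignments to the other variables satisfy what remains.
With x3 = False, by the same count on the reduced clause set, 0 assignments work.
(One model: x1=F, x2=F, x3=T, x4=F, x5=F, x6=F.)
Total: 5 + 0 = 5.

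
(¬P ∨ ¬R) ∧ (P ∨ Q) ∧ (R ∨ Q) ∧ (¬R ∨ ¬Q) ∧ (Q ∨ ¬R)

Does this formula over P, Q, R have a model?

Satisfiable

Branch on P: set P = False.
(Q) alone gives Q = True.
(¬R) alone gives R = False.
All clauses are satisfied.
A satisfying assignment: P=False,  Q=True,  R=False.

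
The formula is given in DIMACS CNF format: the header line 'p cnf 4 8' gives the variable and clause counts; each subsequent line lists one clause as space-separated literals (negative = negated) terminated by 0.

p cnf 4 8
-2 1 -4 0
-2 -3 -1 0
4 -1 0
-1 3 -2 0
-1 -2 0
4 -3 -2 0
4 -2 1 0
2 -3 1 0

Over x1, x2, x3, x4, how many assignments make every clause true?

There are 2^4 = 16 truth assignments over (x1, x2, x3, x4).
Check each against the 8 clauses (columns in the order x1, x2, x3, x4):
  F F F F  ✓ satisfies all
  F F F T  ✓ satisfies all
  F F T F  ✗ fails (x2 ∨ ¬x3 ∨ x1)
  F F T T  ✗ fails (x2 ∨ ¬x3 ∨ x1)
  F T F F  ✗ fails (x4 ∨ ¬x2 ∨ x1)
  F T F T  ✗ fails (¬x2 ∨ x1 ∨ ¬x4)
  F T T F  ✗ fails (x4 ∨ ¬x3 ∨ ¬x2)
  F T T T  ✗ fails (¬x2 ∨ x1 ∨ ¬x4)
  T F F F  ✗ fails (x4 ∨ ¬x1)
  T F F T  ✓ satisfies all
  T F T F  ✗ fails (x4 ∨ ¬x1)
  T F T T  ✓ satisfies all
  T T F F  ✗ fails (x4 ∨ ¬x1)
  T T F T  ✗ fails (¬x1 ∨ x3 ∨ ¬x2)
  T T T F  ✗ fails (¬x2 ∨ ¬x3 ∨ ¬x1)
  T T T T  ✗ fails (¬x2 ∨ ¬x3 ∨ ¬x1)
4 of the 16 rows are models.

4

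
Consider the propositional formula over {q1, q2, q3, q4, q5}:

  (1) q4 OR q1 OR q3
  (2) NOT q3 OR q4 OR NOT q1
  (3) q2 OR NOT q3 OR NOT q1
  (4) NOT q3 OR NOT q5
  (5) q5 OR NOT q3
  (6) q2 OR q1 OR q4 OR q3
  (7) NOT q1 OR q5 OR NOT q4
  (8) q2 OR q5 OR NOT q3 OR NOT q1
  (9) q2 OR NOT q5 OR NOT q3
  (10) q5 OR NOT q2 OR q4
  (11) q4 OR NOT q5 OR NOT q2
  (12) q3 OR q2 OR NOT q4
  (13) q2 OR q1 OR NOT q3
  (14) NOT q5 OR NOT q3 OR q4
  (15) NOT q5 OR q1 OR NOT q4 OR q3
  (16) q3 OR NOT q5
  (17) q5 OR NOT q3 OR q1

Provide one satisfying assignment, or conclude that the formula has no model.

q1 ↦ true,  q2 ↦ false,  q3 ↦ false,  q4 ↦ false,  q5 ↦ false

Try q3 = false.
Unit clause (NOT q5) forces q5 = false.
Try q4 = false.
Unit clause (q1) forces q1 = true.
Unit clause (NOT q2) forces q2 = false.
All clauses are satisfied.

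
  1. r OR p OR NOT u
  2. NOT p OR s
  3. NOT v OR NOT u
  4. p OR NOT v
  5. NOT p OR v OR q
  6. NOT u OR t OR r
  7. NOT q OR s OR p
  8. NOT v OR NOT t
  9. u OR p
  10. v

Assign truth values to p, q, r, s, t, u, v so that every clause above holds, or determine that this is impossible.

p: true, q: false, r: false, s: true, t: false, u: false, v: true

From the singleton clause (v), v = true.
From the singleton clause (NOT u), u = false.
From the singleton clause (p), p = true.
From the singleton clause (s), s = true.
From the singleton clause (NOT t), t = false.
Every clause is now satisfied; q, r are unconstrained.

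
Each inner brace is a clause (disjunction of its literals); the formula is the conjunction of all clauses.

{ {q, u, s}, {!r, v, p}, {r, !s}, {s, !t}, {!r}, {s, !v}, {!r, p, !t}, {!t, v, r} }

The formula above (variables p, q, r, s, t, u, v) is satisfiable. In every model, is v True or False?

False

Suppose v = true.
The clause (!r) is unit, so r = false.
The clause (!s) is unit, so s = false.
Now (s) is unsatisfied and unit — conflict.
So every satisfying assignment has v = False.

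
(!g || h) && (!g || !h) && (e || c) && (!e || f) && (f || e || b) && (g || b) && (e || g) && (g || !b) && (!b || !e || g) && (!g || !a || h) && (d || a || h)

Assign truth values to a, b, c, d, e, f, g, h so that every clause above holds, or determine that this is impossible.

UNSATISFIABLE

Try g = false.
(b) alone gives b = true.
That conflicts with the unit clause (!b).
Backtrack on g: now try g = true.
(h) alone gives h = true.
That conflicts with the unit clause (!h).
Either choice for g ends in contradiction.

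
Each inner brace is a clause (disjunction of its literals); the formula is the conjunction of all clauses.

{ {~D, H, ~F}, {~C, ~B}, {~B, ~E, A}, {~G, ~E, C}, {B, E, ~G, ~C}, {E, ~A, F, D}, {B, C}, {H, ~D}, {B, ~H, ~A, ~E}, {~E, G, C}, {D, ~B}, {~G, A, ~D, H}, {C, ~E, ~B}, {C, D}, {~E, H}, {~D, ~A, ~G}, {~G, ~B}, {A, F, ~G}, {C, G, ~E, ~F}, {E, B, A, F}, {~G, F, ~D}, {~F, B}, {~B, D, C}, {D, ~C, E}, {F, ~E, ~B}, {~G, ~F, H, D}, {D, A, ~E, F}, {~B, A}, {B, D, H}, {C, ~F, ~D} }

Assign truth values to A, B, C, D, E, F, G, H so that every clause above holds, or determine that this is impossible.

A: 0,  B: 0,  C: 1,  D: 1,  E: 1,  F: 0,  G: 0,  H: 1

Case C = 1:
The clause (~B) is unit, so B = 0.
The clause (~F) is unit, so F = 0.
Case E = 1:
The clause (H) is unit, so H = 1.
The clause (~A) is unit, so A = 0.
The clause (~G) is unit, so G = 0.
The clause (D) is unit, so D = 1.
Every clause now holds.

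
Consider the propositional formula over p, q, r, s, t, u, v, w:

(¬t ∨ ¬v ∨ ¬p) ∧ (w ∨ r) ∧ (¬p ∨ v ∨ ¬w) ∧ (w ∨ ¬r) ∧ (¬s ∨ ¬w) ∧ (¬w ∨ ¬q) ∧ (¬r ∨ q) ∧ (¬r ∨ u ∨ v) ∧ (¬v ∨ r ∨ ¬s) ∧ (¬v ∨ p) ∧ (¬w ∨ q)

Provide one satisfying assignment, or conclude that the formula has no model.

UNSATISFIABLE

Try w = True.
(¬s) alone gives s = False.
(¬q) alone gives q = False.
That conflicts with the unit clause (q).
Undo w and try w = False.
(r) alone gives r = True.
That conflicts with the unit clause (¬r).
Either choice for w ends in contradiction.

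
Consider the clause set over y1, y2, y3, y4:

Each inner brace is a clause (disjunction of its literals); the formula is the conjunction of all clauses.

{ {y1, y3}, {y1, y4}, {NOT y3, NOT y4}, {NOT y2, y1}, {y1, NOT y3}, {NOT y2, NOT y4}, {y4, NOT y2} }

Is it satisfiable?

Satisfiable

Suppose y1 = true.
Suppose y3 = false.
Suppose y2 = false.
Every clause is now satisfied; y4 is unconstrained.
A satisfying assignment: y1: true; y2: false; y3: false; y4: true.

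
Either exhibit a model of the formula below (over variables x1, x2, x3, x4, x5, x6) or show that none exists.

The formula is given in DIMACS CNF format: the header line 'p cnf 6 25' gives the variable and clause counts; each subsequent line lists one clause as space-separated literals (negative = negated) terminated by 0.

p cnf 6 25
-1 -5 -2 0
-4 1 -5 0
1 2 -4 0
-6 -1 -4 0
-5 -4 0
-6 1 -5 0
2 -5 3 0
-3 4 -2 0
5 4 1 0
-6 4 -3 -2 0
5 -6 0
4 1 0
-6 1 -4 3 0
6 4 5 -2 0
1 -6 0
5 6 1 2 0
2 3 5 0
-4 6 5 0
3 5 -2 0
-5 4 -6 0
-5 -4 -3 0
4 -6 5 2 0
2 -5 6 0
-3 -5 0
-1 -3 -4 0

x1=True; x2=False; x3=True; x4=False; x5=False; x6=False

Suppose x5 = False.
Unit clause (¬x6) forces x6 = False.
Unit clause (¬x4) forces x4 = False.
Unit clause (x1) forces x1 = True.
Unit clause (¬x2) forces x2 = False.
Unit clause (x3) forces x3 = True.
This assignment satisfies each clause.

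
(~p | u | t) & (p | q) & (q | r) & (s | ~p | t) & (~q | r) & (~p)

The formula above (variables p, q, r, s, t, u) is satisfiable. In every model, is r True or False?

Suppose r = 0.
The clause (q) is unit, so q = 1.
Now (~q) is unsatisfied and unit — conflict.
So every satisfying assignment has r = True.

True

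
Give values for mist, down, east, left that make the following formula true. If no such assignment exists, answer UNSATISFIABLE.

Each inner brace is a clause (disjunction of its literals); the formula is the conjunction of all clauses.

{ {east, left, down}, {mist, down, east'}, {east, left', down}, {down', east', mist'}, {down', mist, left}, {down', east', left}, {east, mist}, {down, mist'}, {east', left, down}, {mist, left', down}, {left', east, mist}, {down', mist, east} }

Try east = 1.
Try mist = 0.
The clause (down) is unit, so down = 1.
The clause (left) is unit, so left = 1.
Every clause now holds.

mist ↦ 0; down ↦ 1; east ↦ 1; left ↦ 1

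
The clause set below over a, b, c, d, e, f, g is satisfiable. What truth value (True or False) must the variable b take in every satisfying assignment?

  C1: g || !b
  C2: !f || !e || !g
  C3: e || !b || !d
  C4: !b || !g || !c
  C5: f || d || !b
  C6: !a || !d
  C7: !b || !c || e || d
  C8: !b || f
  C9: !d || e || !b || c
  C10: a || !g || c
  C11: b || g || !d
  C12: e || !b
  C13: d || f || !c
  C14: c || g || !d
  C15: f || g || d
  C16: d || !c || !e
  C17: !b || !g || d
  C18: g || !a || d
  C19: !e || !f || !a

Suppose b = true.
Unit clause (g) forces g = true.
Unit clause (!c) forces c = false.
Unit clause (f) forces f = true.
Unit clause (!e) forces e = false.
Now (e) is unsatisfied and unit — conflict.
So every satisfying assignment has b = False.

False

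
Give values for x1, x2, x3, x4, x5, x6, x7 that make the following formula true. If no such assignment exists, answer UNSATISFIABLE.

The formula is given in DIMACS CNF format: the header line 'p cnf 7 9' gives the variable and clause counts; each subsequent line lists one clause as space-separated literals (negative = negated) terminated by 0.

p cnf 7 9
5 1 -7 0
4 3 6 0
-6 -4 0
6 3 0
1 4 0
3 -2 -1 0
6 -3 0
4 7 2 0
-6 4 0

Try x6 = False.
From the singleton clause (x3), x3 = True.
That conflicts with the unit clause (¬x3).
That branch fails; take x6 = True instead.
From the singleton clause (¬x4), x4 = False.
That conflicts with the unit clause (x4).
Neither x6 = True nor x6 = False works.

UNSATISFIABLE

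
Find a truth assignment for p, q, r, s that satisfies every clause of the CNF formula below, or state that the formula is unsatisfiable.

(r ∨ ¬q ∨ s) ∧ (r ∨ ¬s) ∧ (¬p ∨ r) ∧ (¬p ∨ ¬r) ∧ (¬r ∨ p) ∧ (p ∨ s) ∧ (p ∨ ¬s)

UNSATISFIABLE

Branch on r: set r = True.
The clause (¬p) is unit, so p = False.
But (p) is also a unit clause — contradiction.
Backtrack on r: now try r = False.
The clause (¬s) is unit, so s = False.
The clause (¬q) is unit, so q = False.
The clause (¬p) is unit, so p = False.
But (p) is also a unit clause — contradiction.
Neither r = True nor r = False works.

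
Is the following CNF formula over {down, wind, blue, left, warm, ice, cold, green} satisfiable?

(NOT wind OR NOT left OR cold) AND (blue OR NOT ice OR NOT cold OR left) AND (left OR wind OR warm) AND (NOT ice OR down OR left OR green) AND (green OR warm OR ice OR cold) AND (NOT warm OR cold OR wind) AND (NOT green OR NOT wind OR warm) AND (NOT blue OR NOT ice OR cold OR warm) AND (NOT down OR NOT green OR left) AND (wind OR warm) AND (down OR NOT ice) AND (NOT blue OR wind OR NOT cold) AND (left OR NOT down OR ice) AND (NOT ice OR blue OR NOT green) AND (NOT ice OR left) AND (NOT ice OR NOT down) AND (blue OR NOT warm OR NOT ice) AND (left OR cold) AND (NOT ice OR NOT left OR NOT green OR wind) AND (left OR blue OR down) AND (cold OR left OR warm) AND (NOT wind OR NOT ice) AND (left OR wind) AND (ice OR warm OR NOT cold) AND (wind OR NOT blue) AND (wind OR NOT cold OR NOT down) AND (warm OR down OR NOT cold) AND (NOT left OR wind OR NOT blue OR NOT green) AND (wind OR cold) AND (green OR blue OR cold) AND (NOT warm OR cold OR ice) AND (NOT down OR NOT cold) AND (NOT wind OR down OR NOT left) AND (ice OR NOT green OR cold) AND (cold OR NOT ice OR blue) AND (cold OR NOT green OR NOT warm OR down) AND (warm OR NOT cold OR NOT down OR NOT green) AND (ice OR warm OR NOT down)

Suppose wind = false.
From the singleton clause (warm), warm = true.
From the singleton clause (cold), cold = true.
From the singleton clause (NOT blue), blue = false.
From the singleton clause (NOT ice), ice = false.
From the singleton clause (left), left = true.
From the singleton clause (NOT down), down = false.
All clauses hold; green can take either value.
A satisfying assignment: down: false,  wind: false,  blue: false,  left: true,  warm: true,  ice: false,  cold: true,  green: true.

Yes, satisfiable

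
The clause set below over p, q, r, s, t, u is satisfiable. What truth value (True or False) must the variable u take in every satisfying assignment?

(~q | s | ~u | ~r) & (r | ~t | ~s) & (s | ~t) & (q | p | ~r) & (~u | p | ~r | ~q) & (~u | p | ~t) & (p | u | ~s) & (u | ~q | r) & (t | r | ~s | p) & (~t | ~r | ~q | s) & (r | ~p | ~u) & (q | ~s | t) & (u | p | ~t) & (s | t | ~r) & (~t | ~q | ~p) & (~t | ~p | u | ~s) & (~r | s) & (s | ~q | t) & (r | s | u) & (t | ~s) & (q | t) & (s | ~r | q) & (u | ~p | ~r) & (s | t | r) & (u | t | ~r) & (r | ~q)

True

Suppose u = 0.
Branch on s: set s = 1.
(p) alone gives p = 1.
(~t) alone gives t = 0.
Now (t) is unsatisfied and unit — conflict.
That branch fails; take s = 0 instead.
(~t) alone gives t = 0.
(~r) alone gives r = 0.
Now (r) is unsatisfied and unit — conflict.
Neither s = 1 nor s = 0 works.
So every satisfying assignment has u = True.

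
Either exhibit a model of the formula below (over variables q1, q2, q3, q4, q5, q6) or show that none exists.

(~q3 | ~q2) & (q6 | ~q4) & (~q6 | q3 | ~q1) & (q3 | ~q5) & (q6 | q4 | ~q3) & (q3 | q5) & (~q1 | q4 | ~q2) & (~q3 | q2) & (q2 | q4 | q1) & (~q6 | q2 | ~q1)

Try q3 = 0.
(~q5) alone gives q5 = 0.
Now (q5) is unsatisfied and unit — conflict.
Undo q3 and try q3 = 1.
(~q2) alone gives q2 = 0.
Now (q2) is unsatisfied and unit — conflict.
Neither q3 = 1 nor q3 = 0 works.

UNSATISFIABLE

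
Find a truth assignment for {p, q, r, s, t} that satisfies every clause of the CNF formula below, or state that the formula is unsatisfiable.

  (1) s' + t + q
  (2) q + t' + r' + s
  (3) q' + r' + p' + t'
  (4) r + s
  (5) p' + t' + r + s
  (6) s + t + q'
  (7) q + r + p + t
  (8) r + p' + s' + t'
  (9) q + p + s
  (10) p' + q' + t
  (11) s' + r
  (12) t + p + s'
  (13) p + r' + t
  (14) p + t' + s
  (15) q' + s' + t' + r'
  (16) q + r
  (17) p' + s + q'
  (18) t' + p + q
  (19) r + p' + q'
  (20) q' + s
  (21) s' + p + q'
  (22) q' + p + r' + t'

p ↦ 1; q ↦ 0; r ↦ 1; s ↦ 1; t ↦ 1

Try r = 1.
Try p = 1.
Try q = 0.
Try s = 1.
From the singleton clause (t), t = 1.
All clauses are satisfied.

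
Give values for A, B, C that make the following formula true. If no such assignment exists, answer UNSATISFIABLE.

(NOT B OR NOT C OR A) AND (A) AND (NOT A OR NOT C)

(A) alone gives A = true.
(NOT C) alone gives C = false.
Every clause is now satisfied; B is unconstrained.

A: true; B: true; C: false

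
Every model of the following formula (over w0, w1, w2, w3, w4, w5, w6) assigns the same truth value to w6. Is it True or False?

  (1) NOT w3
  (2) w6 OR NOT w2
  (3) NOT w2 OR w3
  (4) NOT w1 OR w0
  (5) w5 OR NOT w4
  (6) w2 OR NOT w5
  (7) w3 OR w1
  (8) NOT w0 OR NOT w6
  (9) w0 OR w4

False

Suppose w6 = true.
From the singleton clause (NOT w3), w3 = false.
From the singleton clause (NOT w2), w2 = false.
From the singleton clause (NOT w5), w5 = false.
From the singleton clause (NOT w4), w4 = false.
From the singleton clause (w1), w1 = true.
From the singleton clause (w0), w0 = true.
But (NOT w0) is also a unit clause — contradiction.
So every satisfying assignment has w6 = False.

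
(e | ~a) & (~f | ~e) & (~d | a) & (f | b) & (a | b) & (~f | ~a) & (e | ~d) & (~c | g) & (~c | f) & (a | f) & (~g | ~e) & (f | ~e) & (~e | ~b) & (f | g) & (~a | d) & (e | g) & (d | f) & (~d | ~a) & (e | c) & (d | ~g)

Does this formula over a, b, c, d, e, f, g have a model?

No

Suppose e = 1.
The clause (~f) is unit, so f = 0.
That conflicts with the unit clause (f).
Undo e and try e = 0.
The clause (~a) is unit, so a = 0.
The clause (~d) is unit, so d = 0.
The clause (b) is unit, so b = 1.
The clause (f) is unit, so f = 1.
The clause (g) is unit, so g = 1.
That conflicts with the unit clause (~g).
Either choice for e ends in contradiction.
No assignment satisfies every clause.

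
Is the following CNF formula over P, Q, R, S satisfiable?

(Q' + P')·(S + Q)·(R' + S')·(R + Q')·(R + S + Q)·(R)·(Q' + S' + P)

(R) alone gives R = 1.
(S') alone gives S = 0.
(Q) alone gives Q = 1.
(P') alone gives P = 0.
This assignment satisfies each clause.
A satisfying assignment: P ↦ 0, Q ↦ 1, R ↦ 1, S ↦ 0.

Yes, satisfiable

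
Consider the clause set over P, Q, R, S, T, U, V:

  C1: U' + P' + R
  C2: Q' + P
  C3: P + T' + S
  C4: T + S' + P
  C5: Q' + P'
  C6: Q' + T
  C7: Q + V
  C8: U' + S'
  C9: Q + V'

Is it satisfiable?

Suppose Q = 0.
From the singleton clause (V), V = 1.
But (V') is also a unit clause — contradiction.
So Q must be the other value — set Q = 1.
From the singleton clause (P), P = 1.
But (P') is also a unit clause — contradiction.
Both values of Q lead to a conflict.
No assignment satisfies every clause.

No, unsatisfiable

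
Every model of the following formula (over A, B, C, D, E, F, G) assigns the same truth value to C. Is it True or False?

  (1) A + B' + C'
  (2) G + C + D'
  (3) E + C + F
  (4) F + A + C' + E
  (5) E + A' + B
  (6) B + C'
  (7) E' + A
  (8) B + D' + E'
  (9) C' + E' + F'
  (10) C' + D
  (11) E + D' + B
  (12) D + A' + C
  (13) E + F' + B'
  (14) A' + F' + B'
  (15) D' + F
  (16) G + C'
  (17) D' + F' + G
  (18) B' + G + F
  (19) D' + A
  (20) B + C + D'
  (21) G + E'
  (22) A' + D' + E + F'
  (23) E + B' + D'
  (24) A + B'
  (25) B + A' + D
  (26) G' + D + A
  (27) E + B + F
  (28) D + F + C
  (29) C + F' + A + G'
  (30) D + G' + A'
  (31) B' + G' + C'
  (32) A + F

False

Suppose C = 1.
From the singleton clause (B), B = 1.
From the singleton clause (A), A = 1.
From the singleton clause (D), D = 1.
From the singleton clause (F'), F = 0.
Now (F) is unsatisfied and unit — conflict.
So every satisfying assignment has C = False.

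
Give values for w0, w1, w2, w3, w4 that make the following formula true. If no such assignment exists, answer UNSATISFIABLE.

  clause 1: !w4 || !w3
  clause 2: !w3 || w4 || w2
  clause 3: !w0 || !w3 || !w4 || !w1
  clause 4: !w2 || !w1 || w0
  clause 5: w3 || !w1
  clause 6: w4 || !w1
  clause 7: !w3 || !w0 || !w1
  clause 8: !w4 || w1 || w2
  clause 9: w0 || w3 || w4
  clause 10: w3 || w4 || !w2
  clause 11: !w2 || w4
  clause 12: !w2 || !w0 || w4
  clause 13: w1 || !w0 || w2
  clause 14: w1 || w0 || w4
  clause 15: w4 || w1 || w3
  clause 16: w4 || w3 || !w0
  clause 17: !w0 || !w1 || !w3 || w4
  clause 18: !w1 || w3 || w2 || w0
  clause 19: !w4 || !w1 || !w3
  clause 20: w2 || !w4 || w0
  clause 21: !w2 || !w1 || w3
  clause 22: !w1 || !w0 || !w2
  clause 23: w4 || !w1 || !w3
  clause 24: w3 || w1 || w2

Case w4 = true:
The clause (!w3) is unit, so w3 = false.
The clause (!w1) is unit, so w1 = false.
The clause (w2) is unit, so w2 = true.
All clauses hold; w0 can take either value.

w0 ↦ false; w1 ↦ false; w2 ↦ true; w3 ↦ false; w4 ↦ true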